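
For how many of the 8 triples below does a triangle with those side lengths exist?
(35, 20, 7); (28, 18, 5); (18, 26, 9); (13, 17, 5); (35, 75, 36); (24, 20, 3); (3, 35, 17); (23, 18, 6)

(7,20,35): 7+20 ≤ 35 → not valid
(5,18,28): 5+18 ≤ 28 → not valid
(9,18,26): 9+18 > 26 → valid
(5,13,17): 5+13 > 17 → valid
(35,36,75): 35+36 ≤ 75 → not valid
(3,20,24): 3+20 ≤ 24 → not valid
(3,17,35): 3+17 ≤ 35 → not valid
(6,18,23): 6+18 > 23 → valid
3 of the 8 triples form a triangle.

3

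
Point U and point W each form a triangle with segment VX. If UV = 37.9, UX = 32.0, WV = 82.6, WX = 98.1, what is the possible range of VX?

15.5 < VX < 69.9

From triangle UVX: |37.9 − 32.0| < VX < 37.9 + 32.0, i.e. 5.9 < VX < 69.9.
From triangle WVX: 15.5 < VX < 180.7.
Both must hold, so VX lies in the intersection.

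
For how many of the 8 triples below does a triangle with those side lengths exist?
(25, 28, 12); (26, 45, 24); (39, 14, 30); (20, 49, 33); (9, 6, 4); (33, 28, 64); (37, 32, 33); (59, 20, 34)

(12,25,28): 12+25 > 28 → valid
(24,26,45): 24+26 > 45 → valid
(14,30,39): 14+30 > 39 → valid
(20,33,49): 20+33 > 49 → valid
(4,6,9): 4+6 > 9 → valid
(28,33,64): 28+33 ≤ 64 → not valid
(32,33,37): 32+33 > 37 → valid
(20,34,59): 20+34 ≤ 59 → not valid
6 of the 8 triples form a triangle.

6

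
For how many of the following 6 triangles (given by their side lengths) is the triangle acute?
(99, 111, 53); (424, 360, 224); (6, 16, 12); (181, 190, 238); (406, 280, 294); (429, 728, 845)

(99,111,53): 53²+99² = 12610 > 12321 = 111² → acute
(424,360,224): 224²+360² = 179776 = 424² → right
(6,16,12): 6²+12² = 180 < 256 = 16² → obtuse
(181,190,238): 181²+190² = 68861 > 56644 = 238² → acute
(406,280,294): 280²+294² = 164836 = 406² → right
(429,728,845): 429²+728² = 714025 = 845² → right
2 of the 6 are acute.

2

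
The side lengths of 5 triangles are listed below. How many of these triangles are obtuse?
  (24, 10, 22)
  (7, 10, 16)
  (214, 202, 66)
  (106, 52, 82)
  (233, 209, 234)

3

(24,10,22): 10²+22² = 584 > 576 = 24² → acute
(7,10,16): 7²+10² = 149 < 256 = 16² → obtuse
(214,202,66): 66²+202² = 45160 < 45796 = 214² → obtuse
(106,52,82): 52²+82² = 9428 < 11236 = 106² → obtuse
(233,209,234): 209²+233² = 97970 > 54756 = 234² → acute
3 of the 5 are obtuse.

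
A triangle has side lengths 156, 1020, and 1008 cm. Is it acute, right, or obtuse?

Compare the square of the longest side to the sum of squares of the other two: 156² + 1008² = 1040400 = 1020².

right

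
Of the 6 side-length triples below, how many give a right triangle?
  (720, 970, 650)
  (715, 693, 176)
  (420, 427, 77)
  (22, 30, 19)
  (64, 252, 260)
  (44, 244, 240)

(720,970,650): 650²+720² = 940900 = 970² → right
(715,693,176): 176²+693² = 511225 = 715² → right
(420,427,77): 77²+420² = 182329 = 427² → right
(22,30,19): 19²+22² = 845 < 900 = 30² → obtuse
(64,252,260): 64²+252² = 67600 = 260² → right
(44,244,240): 44²+240² = 59536 = 244² → right
5 of the 6 are right.

5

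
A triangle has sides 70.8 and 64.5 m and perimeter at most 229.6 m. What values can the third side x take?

6.3 < x ≤ 94.3

Triangle inequality alone gives 6.3 < x < 135.3.
The perimeter condition gives x ≤ 229.6 − 70.8 − 64.5 = 94.3.
Intersecting the two: 6.3 < x ≤ 94.3.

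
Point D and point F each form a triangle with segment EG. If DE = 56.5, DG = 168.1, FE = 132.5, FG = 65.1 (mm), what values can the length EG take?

From triangle DEG: |56.5 − 168.1| < EG < 56.5 + 168.1, i.e. 111.6 < EG < 224.6.
From triangle FEG: 67.4 < EG < 197.6.
Both must hold, so EG lies in the intersection.

111.6 < EG < 197.6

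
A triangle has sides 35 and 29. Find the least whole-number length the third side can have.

The third side must be strictly greater than |35 − 29| = 6.
The smallest integer above 6 is 7.

7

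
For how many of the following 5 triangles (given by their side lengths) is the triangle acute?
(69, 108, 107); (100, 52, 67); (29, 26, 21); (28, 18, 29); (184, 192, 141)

(69,108,107): 69²+107² = 16210 > 11664 = 108² → acute
(100,52,67): 52²+67² = 7193 < 10000 = 100² → obtuse
(29,26,21): 21²+26² = 1117 > 841 = 29² → acute
(28,18,29): 18²+28² = 1108 > 841 = 29² → acute
(184,192,141): 141²+184² = 53737 > 36864 = 192² → acute
4 of the 5 are acute.

4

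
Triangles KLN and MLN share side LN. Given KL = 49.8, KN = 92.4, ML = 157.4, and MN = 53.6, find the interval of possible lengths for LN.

From triangle KLN: |49.8 − 92.4| < LN < 49.8 + 92.4, i.e. 42.6 < LN < 142.2.
From triangle MLN: 103.8 < LN < 211.0.
Both must hold, so LN lies in the intersection.

103.8 < LN < 142.2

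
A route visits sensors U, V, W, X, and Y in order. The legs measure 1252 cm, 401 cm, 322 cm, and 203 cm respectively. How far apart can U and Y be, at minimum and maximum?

The maximum is all hops collinear in one direction: 1252 + 401 + 322 + 203 = 2178.
The longest hop is 1252; the others sum to 926. Folding the others back against it leaves at least 1252 − 926 = 326.

326 ≤ UY ≤ 2178 cm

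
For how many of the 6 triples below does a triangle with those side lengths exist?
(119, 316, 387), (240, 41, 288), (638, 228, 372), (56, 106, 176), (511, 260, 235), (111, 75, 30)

1

(119,316,387): 119+316 > 387 → valid
(41,240,288): 41+240 ≤ 288 → not valid
(228,372,638): 228+372 ≤ 638 → not valid
(56,106,176): 56+106 ≤ 176 → not valid
(235,260,511): 235+260 ≤ 511 → not valid
(30,75,111): 30+75 ≤ 111 → not valid
1 of the 6 triples forms a triangle.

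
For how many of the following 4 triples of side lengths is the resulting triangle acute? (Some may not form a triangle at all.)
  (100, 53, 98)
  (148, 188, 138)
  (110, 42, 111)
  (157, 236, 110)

3

(100,53,98): 53²+98² = 12413 > 10000 = 100² → acute
(148,188,138): 138²+148² = 40948 > 35344 = 188² → acute
(110,42,111): 42²+110² = 13864 > 12321 = 111² → acute
(157,236,110): 110²+157² = 36749 < 55696 = 236² → obtuse
3 of the 4 are acute.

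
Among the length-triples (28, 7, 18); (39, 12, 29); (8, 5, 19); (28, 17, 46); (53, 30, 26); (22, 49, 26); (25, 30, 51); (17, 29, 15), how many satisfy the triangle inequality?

4

(7,18,28): 7+18 ≤ 28 → not valid
(12,29,39): 12+29 > 39 → valid
(5,8,19): 5+8 ≤ 19 → not valid
(17,28,46): 17+28 ≤ 46 → not valid
(26,30,53): 26+30 > 53 → valid
(22,26,49): 22+26 ≤ 49 → not valid
(25,30,51): 25+30 > 51 → valid
(15,17,29): 15+17 > 29 → valid
4 of the 8 triples form a triangle.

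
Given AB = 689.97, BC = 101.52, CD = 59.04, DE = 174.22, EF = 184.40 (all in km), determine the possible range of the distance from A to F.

170.79 ≤ AF ≤ 1209.15 km

The maximum is all hops collinear in one direction: 689.97 + 101.52 + 59.04 + 174.22 + 184.40 = 1209.15.
The longest hop is 689.97; the others sum to 519.18. Folding the others back against it leaves at least 689.97 − 519.18 = 170.79.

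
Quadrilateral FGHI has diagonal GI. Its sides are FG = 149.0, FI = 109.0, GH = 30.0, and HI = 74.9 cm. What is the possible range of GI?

44.9 < GI < 104.9

From triangle FGI: |149.0 − 109.0| < GI < 149.0 + 109.0, i.e. 40.0 < GI < 258.0.
From triangle HGI: 44.9 < GI < 104.9.
Both must hold, so GI lies in the intersection.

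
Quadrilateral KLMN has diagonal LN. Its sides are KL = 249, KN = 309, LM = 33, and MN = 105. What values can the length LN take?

72 < LN < 138

From triangle KLN: |249 − 309| < LN < 249 + 309, i.e. 60 < LN < 558.
From triangle MLN: 72 < LN < 138.
Both must hold, so LN lies in the intersection.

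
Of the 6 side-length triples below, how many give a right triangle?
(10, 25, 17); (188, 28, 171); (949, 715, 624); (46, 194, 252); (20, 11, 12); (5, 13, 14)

(10,25,17): 10²+17² = 389 < 625 = 25² → obtuse
(188,28,171): 28²+171² = 30025 < 35344 = 188² → obtuse
(949,715,624): 624²+715² = 900601 = 949² → right
(46,194,252): 46+194 ≤ 252, not a triangle
(20,11,12): 11²+12² = 265 < 400 = 20² → obtuse
(5,13,14): 5²+13² = 194 < 196 = 14² → obtuse
1 of the 6 is right.

1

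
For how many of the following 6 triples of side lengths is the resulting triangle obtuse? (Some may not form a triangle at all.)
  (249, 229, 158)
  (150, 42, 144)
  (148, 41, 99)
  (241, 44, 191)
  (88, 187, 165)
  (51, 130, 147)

1

(249,229,158): 158²+229² = 77405 > 62001 = 249² → acute
(150,42,144): 42²+144² = 22500 = 150² → right
(148,41,99): 41+99 ≤ 148, not a triangle
(241,44,191): 44+191 ≤ 241, not a triangle
(88,187,165): 88²+165² = 34969 = 187² → right
(51,130,147): 51²+130² = 19501 < 21609 = 147² → obtuse
1 of the 6 is obtuse.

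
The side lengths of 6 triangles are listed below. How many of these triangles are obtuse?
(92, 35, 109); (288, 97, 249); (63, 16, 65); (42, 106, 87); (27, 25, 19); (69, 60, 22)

(92,35,109): 35²+92² = 9689 < 11881 = 109² → obtuse
(288,97,249): 97²+249² = 71410 < 82944 = 288² → obtuse
(63,16,65): 16²+63² = 4225 = 65² → right
(42,106,87): 42²+87² = 9333 < 11236 = 106² → obtuse
(27,25,19): 19²+25² = 986 > 729 = 27² → acute
(69,60,22): 22²+60² = 4084 < 4761 = 69² → obtuse
4 of the 6 are obtuse.

4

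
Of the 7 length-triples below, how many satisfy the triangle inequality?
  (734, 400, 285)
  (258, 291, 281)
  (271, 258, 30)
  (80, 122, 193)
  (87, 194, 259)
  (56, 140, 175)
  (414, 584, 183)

6

(285,400,734): 285+400 ≤ 734 → not valid
(258,281,291): 258+281 > 291 → valid
(30,258,271): 30+258 > 271 → valid
(80,122,193): 80+122 > 193 → valid
(87,194,259): 87+194 > 259 → valid
(56,140,175): 56+140 > 175 → valid
(183,414,584): 183+414 > 584 → valid
6 of the 7 triples form a triangle.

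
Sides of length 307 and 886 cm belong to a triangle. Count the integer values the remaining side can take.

613

The third side lies in the open interval (579, 1193).
Integers from 580 to 1192 inclusive: 1192 − 580 + 1 = 613.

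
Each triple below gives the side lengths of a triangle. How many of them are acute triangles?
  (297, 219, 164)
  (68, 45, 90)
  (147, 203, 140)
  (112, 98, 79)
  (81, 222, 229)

(297,219,164): 164²+219² = 74857 < 88209 = 297² → obtuse
(68,45,90): 45²+68² = 6649 < 8100 = 90² → obtuse
(147,203,140): 140²+147² = 41209 = 203² → right
(112,98,79): 79²+98² = 15845 > 12544 = 112² → acute
(81,222,229): 81²+222² = 55845 > 52441 = 229² → acute
2 of the 5 are acute.

2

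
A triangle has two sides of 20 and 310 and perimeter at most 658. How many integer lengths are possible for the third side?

38

Triangle inequality: 290 < x < 330. Perimeter ≤ 658 gives x ≤ 658 − 20 − 310 = 328.
So 290 < x ≤ 328; integers 291 through 328: 38 values.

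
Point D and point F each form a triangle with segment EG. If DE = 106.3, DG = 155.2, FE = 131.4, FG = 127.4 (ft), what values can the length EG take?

From triangle DEG: |106.3 − 155.2| < EG < 106.3 + 155.2, i.e. 48.9 < EG < 261.5.
From triangle FEG: 4.0 < EG < 258.8.
Both must hold, so EG lies in the intersection.

48.9 < EG < 258.8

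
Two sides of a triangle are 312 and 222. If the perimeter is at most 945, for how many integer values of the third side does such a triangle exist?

321

Triangle inequality: 90 < x < 534. Perimeter ≤ 945 gives x ≤ 945 − 312 − 222 = 411.
So 90 < x ≤ 411; integers 91 through 411: 321 values.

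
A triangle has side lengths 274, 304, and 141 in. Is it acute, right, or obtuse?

Compare the square of the longest side to the sum of squares of the other two: 141² + 274² = 94957 > 92416 = 304².

acute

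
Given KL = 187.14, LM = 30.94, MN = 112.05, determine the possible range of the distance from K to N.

44.15 ≤ KN ≤ 330.13

The maximum is all hops collinear in one direction: 187.14 + 30.94 + 112.05 = 330.13.
The longest hop is 187.14; the others sum to 142.99. Folding the others back against it leaves at least 187.14 − 142.99 = 44.15.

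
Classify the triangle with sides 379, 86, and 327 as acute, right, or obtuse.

Compare the square of the longest side to the sum of squares of the other two: 86² + 327² = 114325 < 143641 = 379².

obtuse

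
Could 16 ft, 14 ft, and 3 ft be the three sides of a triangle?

Yes

The longest side is 16, and the other two sum to 17.
Since 17 > 16, the triangle inequality holds.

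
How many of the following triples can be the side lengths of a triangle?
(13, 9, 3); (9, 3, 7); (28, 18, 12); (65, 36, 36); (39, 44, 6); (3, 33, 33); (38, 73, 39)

6

(3,9,13): 3+9 ≤ 13 → not valid
(3,7,9): 3+7 > 9 → valid
(12,18,28): 12+18 > 28 → valid
(36,36,65): 36+36 > 65 → valid
(6,39,44): 6+39 > 44 → valid
(3,33,33): 3+33 > 33 → valid
(38,39,73): 38+39 > 73 → valid
6 of the 7 triples form a triangle.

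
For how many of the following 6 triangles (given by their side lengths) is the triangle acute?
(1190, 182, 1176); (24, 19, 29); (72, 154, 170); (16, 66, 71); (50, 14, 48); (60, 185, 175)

1

(1190,182,1176): 182²+1176² = 1416100 = 1190² → right
(24,19,29): 19²+24² = 937 > 841 = 29² → acute
(72,154,170): 72²+154² = 28900 = 170² → right
(16,66,71): 16²+66² = 4612 < 5041 = 71² → obtuse
(50,14,48): 14²+48² = 2500 = 50² → right
(60,185,175): 60²+175² = 34225 = 185² → right
1 of the 6 is acute.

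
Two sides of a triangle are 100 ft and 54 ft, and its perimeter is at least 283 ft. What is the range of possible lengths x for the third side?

129 ≤ x < 154 ft

Triangle inequality alone gives 46 < x < 154.
The perimeter condition gives x ≥ 283 − 100 − 54 = 129.
Intersecting the two: 129 ≤ x < 154.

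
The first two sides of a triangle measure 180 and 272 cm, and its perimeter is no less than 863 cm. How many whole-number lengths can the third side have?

Triangle inequality: 92 < x < 452. Perimeter ≥ 863 gives x ≥ 863 − 180 − 272 = 411.
So 411 ≤ x < 452; integers 411 through 451: 41 values.

41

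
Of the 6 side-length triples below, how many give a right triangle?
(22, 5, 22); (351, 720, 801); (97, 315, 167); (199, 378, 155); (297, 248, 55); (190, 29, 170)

(22,5,22): 5²+22² = 509 > 484 = 22² → acute
(351,720,801): 351²+720² = 641601 = 801² → right
(97,315,167): 97+167 ≤ 315, not a triangle
(199,378,155): 155+199 ≤ 378, not a triangle
(297,248,55): 55²+248² = 64529 < 88209 = 297² → obtuse
(190,29,170): 29²+170² = 29741 < 36100 = 190² → obtuse
1 of the 6 is right.

1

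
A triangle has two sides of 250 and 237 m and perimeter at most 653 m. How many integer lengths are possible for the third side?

Triangle inequality: 13 < x < 487. Perimeter ≤ 653 gives x ≤ 653 − 250 − 237 = 166.
So 13 < x ≤ 166; integers 14 through 166: 153 values.

153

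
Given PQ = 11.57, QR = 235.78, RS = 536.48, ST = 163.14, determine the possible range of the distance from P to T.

The maximum is all hops collinear in one direction: 11.57 + 235.78 + 536.48 + 163.14 = 946.97.
The longest hop is 536.48; the others sum to 410.49. Folding the others back against it leaves at least 536.48 − 410.49 = 125.99.

125.99 ≤ PT ≤ 946.97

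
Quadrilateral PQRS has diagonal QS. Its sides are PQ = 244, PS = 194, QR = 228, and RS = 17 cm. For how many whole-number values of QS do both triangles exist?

From triangle PQS: 50 < QS < 438.
From triangle RQS: 211 < QS < 245.
Intersection: 211 < QS < 245, so integers 212 through 244: 33 values.

33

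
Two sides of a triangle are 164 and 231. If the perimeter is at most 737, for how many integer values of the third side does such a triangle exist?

275

Triangle inequality: 67 < x < 395. Perimeter ≤ 737 gives x ≤ 737 − 164 − 231 = 342.
So 67 < x ≤ 342; integers 68 through 342: 275 values.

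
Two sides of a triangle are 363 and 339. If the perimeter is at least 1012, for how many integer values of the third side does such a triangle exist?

Triangle inequality: 24 < x < 702. Perimeter ≥ 1012 gives x ≥ 1012 − 363 − 339 = 310.
So 310 ≤ x < 702; integers 310 through 701: 392 values.

392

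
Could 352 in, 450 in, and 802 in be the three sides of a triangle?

The two shorter sides sum to 802, exactly equal to the longest side 802.
That gives only a degenerate (flat) triangle — the inequality must be strict.

No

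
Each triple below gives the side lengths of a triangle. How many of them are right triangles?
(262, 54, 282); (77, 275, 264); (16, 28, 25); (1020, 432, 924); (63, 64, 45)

2

(262,54,282): 54²+262² = 71560 < 79524 = 282² → obtuse
(77,275,264): 77²+264² = 75625 = 275² → right
(16,28,25): 16²+25² = 881 > 784 = 28² → acute
(1020,432,924): 432²+924² = 1040400 = 1020² → right
(63,64,45): 45²+63² = 5994 > 4096 = 64² → acute
2 of the 5 are right.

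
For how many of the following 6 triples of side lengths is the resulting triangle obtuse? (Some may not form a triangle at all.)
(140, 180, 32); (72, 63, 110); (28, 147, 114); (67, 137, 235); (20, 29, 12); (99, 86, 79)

2

(140,180,32): 32+140 ≤ 180, not a triangle
(72,63,110): 63²+72² = 9153 < 12100 = 110² → obtuse
(28,147,114): 28+114 ≤ 147, not a triangle
(67,137,235): 67+137 ≤ 235, not a triangle
(20,29,12): 12²+20² = 544 < 841 = 29² → obtuse
(99,86,79): 79²+86² = 13637 > 9801 = 99² → acute
2 of the 6 are obtuse.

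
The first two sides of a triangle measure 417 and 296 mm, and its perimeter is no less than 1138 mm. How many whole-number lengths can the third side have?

Triangle inequality: 121 < x < 713. Perimeter ≥ 1138 gives x ≥ 1138 − 417 − 296 = 425.
So 425 ≤ x < 713; integers 425 through 712: 288 values.

288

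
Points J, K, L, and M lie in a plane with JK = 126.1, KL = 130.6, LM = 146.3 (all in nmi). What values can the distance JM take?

The maximum is all hops collinear in one direction: 126.1 + 130.6 + 146.3 = 403.0.
The longest hop is 146.3; the others sum to 256.7. Since 146.3 ≤ 256.7, the path can fold back on itself completely, so the minimum distance is 0.

0 ≤ JM ≤ 403.0 nmi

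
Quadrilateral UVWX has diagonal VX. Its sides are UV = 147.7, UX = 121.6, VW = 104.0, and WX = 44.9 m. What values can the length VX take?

59.1 < VX < 148.9

From triangle UVX: |147.7 − 121.6| < VX < 147.7 + 121.6, i.e. 26.1 < VX < 269.3.
From triangle WVX: 59.1 < VX < 148.9.
Both must hold, so VX lies in the intersection.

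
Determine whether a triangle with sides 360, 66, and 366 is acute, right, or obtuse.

Compare the square of the longest side to the sum of squares of the other two: 66² + 360² = 133956 = 366².

right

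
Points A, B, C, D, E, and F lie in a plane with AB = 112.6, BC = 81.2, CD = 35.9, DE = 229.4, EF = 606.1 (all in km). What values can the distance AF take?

The maximum is all hops collinear in one direction: 112.6 + 81.2 + 35.9 + 229.4 + 606.1 = 1065.2.
The longest hop is 606.1; the others sum to 459.1. Folding the others back against it leaves at least 606.1 − 459.1 = 147.0.

147.0 ≤ AF ≤ 1065.2 km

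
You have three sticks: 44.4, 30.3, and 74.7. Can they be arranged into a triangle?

The two shorter sides sum to 74.7, exactly equal to the longest side 74.7.
That gives only a degenerate (flat) triangle — the inequality must be strict.

No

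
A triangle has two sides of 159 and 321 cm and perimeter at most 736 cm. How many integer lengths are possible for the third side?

Triangle inequality: 162 < x < 480. Perimeter ≤ 736 gives x ≤ 736 − 159 − 321 = 256.
So 162 < x ≤ 256; integers 163 through 256: 94 values.

94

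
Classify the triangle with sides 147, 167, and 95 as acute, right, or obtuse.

acute

Compare the square of the longest side to the sum of squares of the other two: 95² + 147² = 30634 > 27889 = 167².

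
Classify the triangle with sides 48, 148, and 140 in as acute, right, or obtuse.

right

Compare the square of the longest side to the sum of squares of the other two: 48² + 140² = 21904 = 148².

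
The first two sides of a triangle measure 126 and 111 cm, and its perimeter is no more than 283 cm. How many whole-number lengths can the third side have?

Triangle inequality: 15 < x < 237. Perimeter ≤ 283 gives x ≤ 283 − 126 − 111 = 46.
So 15 < x ≤ 46; integers 16 through 46: 31 values.

31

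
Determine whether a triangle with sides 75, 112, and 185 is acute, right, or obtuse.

obtuse

Compare the square of the longest side to the sum of squares of the other two: 75² + 112² = 18169 < 34225 = 185².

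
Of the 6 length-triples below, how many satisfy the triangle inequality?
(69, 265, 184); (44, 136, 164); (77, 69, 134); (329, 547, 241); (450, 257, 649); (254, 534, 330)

(69,184,265): 69+184 ≤ 265 → not valid
(44,136,164): 44+136 > 164 → valid
(69,77,134): 69+77 > 134 → valid
(241,329,547): 241+329 > 547 → valid
(257,450,649): 257+450 > 649 → valid
(254,330,534): 254+330 > 534 → valid
5 of the 6 triples form a triangle.

5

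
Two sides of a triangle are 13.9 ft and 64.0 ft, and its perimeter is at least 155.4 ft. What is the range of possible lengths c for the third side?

77.5 ≤ c < 77.9

Triangle inequality alone gives 50.1 < c < 77.9.
The perimeter condition gives c ≥ 155.4 − 13.9 − 64.0 = 77.5.
Intersecting the two: 77.5 ≤ c < 77.9.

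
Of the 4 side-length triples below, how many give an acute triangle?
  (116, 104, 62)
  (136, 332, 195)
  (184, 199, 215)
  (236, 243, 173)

(116,104,62): 62²+104² = 14660 > 13456 = 116² → acute
(136,332,195): 136+195 ≤ 332, not a triangle
(184,199,215): 184²+199² = 73457 > 46225 = 215² → acute
(236,243,173): 173²+236² = 85625 > 59049 = 243² → acute
3 of the 4 are acute.

3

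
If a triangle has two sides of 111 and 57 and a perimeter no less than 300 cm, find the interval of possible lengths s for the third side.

Triangle inequality alone gives 54 < s < 168.
The perimeter condition gives s ≥ 300 − 111 − 57 = 132.
Intersecting the two: 132 ≤ s < 168.

132 ≤ s < 168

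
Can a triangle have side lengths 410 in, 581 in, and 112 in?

The longest side is 581, but the other two sum to only 522.
522 < 581, so the triangle inequality fails.

No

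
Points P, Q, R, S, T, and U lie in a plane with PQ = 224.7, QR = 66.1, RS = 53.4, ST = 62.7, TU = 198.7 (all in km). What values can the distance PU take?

The maximum is all hops collinear in one direction: 224.7 + 66.1 + 53.4 + 62.7 + 198.7 = 605.6.
The longest hop is 224.7; the others sum to 380.9. Since 224.7 ≤ 380.9, the path can fold back on itself completely, so the minimum distance is 0.

0 ≤ PU ≤ 605.6 km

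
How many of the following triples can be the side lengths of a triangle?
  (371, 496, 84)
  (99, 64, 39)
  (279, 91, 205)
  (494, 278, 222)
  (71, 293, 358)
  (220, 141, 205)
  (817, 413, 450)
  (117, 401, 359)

(84,371,496): 84+371 ≤ 496 → not valid
(39,64,99): 39+64 > 99 → valid
(91,205,279): 91+205 > 279 → valid
(222,278,494): 222+278 > 494 → valid
(71,293,358): 71+293 > 358 → valid
(141,205,220): 141+205 > 220 → valid
(413,450,817): 413+450 > 817 → valid
(117,359,401): 117+359 > 401 → valid
7 of the 8 triples form a triangle.

7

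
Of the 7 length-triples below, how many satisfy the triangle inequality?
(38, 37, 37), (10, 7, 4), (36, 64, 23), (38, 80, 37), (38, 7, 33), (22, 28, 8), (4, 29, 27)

5

(37,37,38): 37+37 > 38 → valid
(4,7,10): 4+7 > 10 → valid
(23,36,64): 23+36 ≤ 64 → not valid
(37,38,80): 37+38 ≤ 80 → not valid
(7,33,38): 7+33 > 38 → valid
(8,22,28): 8+22 > 28 → valid
(4,27,29): 4+27 > 29 → valid
5 of the 7 triples form a triangle.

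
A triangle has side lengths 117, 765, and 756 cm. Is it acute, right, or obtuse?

Compare the square of the longest side to the sum of squares of the other two: 117² + 756² = 585225 = 765².

right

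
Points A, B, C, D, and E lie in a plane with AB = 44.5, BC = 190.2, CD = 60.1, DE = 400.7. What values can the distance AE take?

The maximum is all hops collinear in one direction: 44.5 + 190.2 + 60.1 + 400.7 = 695.5.
The longest hop is 400.7; the others sum to 294.8. Folding the others back against it leaves at least 400.7 − 294.8 = 105.9.

105.9 ≤ AE ≤ 695.5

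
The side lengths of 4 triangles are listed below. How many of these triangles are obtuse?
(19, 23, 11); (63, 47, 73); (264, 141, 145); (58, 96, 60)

3

(19,23,11): 11²+19² = 482 < 529 = 23² → obtuse
(63,47,73): 47²+63² = 6178 > 5329 = 73² → acute
(264,141,145): 141²+145² = 40906 < 69696 = 264² → obtuse
(58,96,60): 58²+60² = 6964 < 9216 = 96² → obtuse
3 of the 4 are obtuse.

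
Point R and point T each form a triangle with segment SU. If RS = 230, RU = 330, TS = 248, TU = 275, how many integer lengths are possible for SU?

From triangle RSU: 100 < SU < 560.
From triangle TSU: 27 < SU < 523.
Intersection: 100 < SU < 523, so integers 101 through 522: 422 values.

422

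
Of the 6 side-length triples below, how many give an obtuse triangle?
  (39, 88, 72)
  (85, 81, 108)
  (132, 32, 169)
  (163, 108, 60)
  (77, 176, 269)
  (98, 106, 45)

2

(39,88,72): 39²+72² = 6705 < 7744 = 88² → obtuse
(85,81,108): 81²+85² = 13786 > 11664 = 108² → acute
(132,32,169): 32+132 ≤ 169, not a triangle
(163,108,60): 60²+108² = 15264 < 26569 = 163² → obtuse
(77,176,269): 77+176 ≤ 269, not a triangle
(98,106,45): 45²+98² = 11629 > 11236 = 106² → acute
2 of the 6 are obtuse.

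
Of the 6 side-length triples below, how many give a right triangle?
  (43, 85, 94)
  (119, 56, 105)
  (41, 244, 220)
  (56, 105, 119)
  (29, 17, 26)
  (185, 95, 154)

2

(43,85,94): 43²+85² = 9074 > 8836 = 94² → acute
(119,56,105): 56²+105² = 14161 = 119² → right
(41,244,220): 41²+220² = 50081 < 59536 = 244² → obtuse
(56,105,119): 56²+105² = 14161 = 119² → right
(29,17,26): 17²+26² = 965 > 841 = 29² → acute
(185,95,154): 95²+154² = 32741 < 34225 = 185² → obtuse
2 of the 6 are right.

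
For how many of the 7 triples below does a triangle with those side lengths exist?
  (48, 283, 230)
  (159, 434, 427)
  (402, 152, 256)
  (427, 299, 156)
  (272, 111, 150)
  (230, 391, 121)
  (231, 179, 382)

(48,230,283): 48+230 ≤ 283 → not valid
(159,427,434): 159+427 > 434 → valid
(152,256,402): 152+256 > 402 → valid
(156,299,427): 156+299 > 427 → valid
(111,150,272): 111+150 ≤ 272 → not valid
(121,230,391): 121+230 ≤ 391 → not valid
(179,231,382): 179+231 > 382 → valid
4 of the 7 triples form a triangle.

4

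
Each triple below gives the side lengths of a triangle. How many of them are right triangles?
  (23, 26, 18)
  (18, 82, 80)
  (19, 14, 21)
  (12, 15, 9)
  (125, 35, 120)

3

(23,26,18): 18²+23² = 853 > 676 = 26² → acute
(18,82,80): 18²+80² = 6724 = 82² → right
(19,14,21): 14²+19² = 557 > 441 = 21² → acute
(12,15,9): 9²+12² = 225 = 15² → right
(125,35,120): 35²+120² = 15625 = 125² → right
3 of the 5 are right.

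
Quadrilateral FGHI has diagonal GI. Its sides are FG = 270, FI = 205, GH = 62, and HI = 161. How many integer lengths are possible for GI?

123

From triangle FGI: 65 < GI < 475.
From triangle HGI: 99 < GI < 223.
Intersection: 99 < GI < 223, so integers 100 through 222: 123 values.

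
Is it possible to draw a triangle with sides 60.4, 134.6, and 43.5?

The longest side is 134.6, but the other two sum to only 103.9.
103.9 < 134.6, so the triangle inequality fails.

No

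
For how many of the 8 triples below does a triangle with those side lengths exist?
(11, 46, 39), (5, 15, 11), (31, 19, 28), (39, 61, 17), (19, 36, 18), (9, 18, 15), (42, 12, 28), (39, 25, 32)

6

(11,39,46): 11+39 > 46 → valid
(5,11,15): 5+11 > 15 → valid
(19,28,31): 19+28 > 31 → valid
(17,39,61): 17+39 ≤ 61 → not valid
(18,19,36): 18+19 > 36 → valid
(9,15,18): 9+15 > 18 → valid
(12,28,42): 12+28 ≤ 42 → not valid
(25,32,39): 25+32 > 39 → valid
6 of the 8 triples form a triangle.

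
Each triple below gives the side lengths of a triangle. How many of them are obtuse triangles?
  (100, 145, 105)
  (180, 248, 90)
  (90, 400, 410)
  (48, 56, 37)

(100,145,105): 100²+105² = 21025 = 145² → right
(180,248,90): 90²+180² = 40500 < 61504 = 248² → obtuse
(90,400,410): 90²+400² = 168100 = 410² → right
(48,56,37): 37²+48² = 3673 > 3136 = 56² → acute
1 of the 4 is obtuse.

1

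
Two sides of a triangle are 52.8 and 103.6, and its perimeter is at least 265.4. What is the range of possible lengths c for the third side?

109.0 ≤ c < 156.4

Triangle inequality alone gives 50.8 < c < 156.4.
The perimeter condition gives c ≥ 265.4 − 52.8 − 103.6 = 109.0.
Intersecting the two: 109.0 ≤ c < 156.4.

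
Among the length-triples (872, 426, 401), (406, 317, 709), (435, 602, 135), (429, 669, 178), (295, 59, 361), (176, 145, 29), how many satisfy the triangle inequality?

(401,426,872): 401+426 ≤ 872 → not valid
(317,406,709): 317+406 > 709 → valid
(135,435,602): 135+435 ≤ 602 → not valid
(178,429,669): 178+429 ≤ 669 → not valid
(59,295,361): 59+295 ≤ 361 → not valid
(29,145,176): 29+145 ≤ 176 → not valid
1 of the 6 triples forms a triangle.

1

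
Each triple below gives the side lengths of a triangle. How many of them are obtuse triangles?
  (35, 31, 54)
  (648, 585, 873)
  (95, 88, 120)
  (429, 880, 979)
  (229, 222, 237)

1

(35,31,54): 31²+35² = 2186 < 2916 = 54² → obtuse
(648,585,873): 585²+648² = 762129 = 873² → right
(95,88,120): 88²+95² = 16769 > 14400 = 120² → acute
(429,880,979): 429²+880² = 958441 = 979² → right
(229,222,237): 222²+229² = 101725 > 56169 = 237² → acute
1 of the 5 is obtuse.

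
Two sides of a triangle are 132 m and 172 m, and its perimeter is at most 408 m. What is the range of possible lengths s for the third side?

Triangle inequality alone gives 40 < s < 304.
The perimeter condition gives s ≤ 408 − 132 − 172 = 104.
Intersecting the two: 40 < s ≤ 104.

40 < s ≤ 104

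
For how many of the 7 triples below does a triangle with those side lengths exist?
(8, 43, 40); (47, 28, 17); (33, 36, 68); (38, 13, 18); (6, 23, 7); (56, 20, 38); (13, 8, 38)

3

(8,40,43): 8+40 > 43 → valid
(17,28,47): 17+28 ≤ 47 → not valid
(33,36,68): 33+36 > 68 → valid
(13,18,38): 13+18 ≤ 38 → not valid
(6,7,23): 6+7 ≤ 23 → not valid
(20,38,56): 20+38 > 56 → valid
(8,13,38): 8+13 ≤ 38 → not valid
3 of the 7 triples form a triangle.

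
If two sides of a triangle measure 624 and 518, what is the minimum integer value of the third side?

107

The third side must be strictly greater than |624 − 518| = 106.
The smallest integer above 106 is 107.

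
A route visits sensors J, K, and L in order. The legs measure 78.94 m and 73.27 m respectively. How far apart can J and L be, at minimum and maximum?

By the triangle inequality, |78.94 − 73.27| ≤ JL ≤ 78.94 + 73.27.

5.67 ≤ JL ≤ 152.21 m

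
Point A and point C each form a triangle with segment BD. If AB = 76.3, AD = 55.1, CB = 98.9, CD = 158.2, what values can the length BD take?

59.3 < BD < 131.4

From triangle ABD: |76.3 − 55.1| < BD < 76.3 + 55.1, i.e. 21.2 < BD < 131.4.
From triangle CBD: 59.3 < BD < 257.1.
Both must hold, so BD lies in the intersection.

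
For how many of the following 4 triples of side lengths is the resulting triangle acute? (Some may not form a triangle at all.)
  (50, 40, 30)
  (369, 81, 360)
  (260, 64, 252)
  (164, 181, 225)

1

(50,40,30): 30²+40² = 2500 = 50² → right
(369,81,360): 81²+360² = 136161 = 369² → right
(260,64,252): 64²+252² = 67600 = 260² → right
(164,181,225): 164²+181² = 59657 > 50625 = 225² → acute
1 of the 4 is acute.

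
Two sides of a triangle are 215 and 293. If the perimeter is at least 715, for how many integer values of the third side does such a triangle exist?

Triangle inequality: 78 < x < 508. Perimeter ≥ 715 gives x ≥ 715 − 215 − 293 = 207.
So 207 ≤ x < 508; integers 207 through 507: 301 values.

301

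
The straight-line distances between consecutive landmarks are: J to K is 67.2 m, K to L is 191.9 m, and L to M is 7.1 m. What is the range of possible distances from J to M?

117.6 ≤ JM ≤ 266.2 m

The maximum is all hops collinear in one direction: 67.2 + 191.9 + 7.1 = 266.2.
The longest hop is 191.9; the others sum to 74.3. Folding the others back against it leaves at least 191.9 − 74.3 = 117.6.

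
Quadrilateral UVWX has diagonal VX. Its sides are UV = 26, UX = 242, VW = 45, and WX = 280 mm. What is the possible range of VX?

235 < VX < 268

From triangle UVX: |26 − 242| < VX < 26 + 242, i.e. 216 < VX < 268.
From triangle WVX: 235 < VX < 325.
Both must hold, so VX lies in the intersection.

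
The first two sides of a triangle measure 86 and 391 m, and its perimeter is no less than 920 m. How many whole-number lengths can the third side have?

34

Triangle inequality: 305 < x < 477. Perimeter ≥ 920 gives x ≥ 920 − 86 − 391 = 443.
So 443 ≤ x < 477; integers 443 through 476: 34 values.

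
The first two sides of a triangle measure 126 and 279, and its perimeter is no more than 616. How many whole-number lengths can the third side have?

58

Triangle inequality: 153 < x < 405. Perimeter ≤ 616 gives x ≤ 616 − 126 − 279 = 211.
So 153 < x ≤ 211; integers 154 through 211: 58 values.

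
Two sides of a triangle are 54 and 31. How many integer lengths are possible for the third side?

61

The third side lies in the open interval (23, 85).
Integers from 24 to 84 inclusive: 84 − 24 + 1 = 61.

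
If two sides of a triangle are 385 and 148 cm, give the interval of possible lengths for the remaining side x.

By the triangle inequality, x must be less than 385 + 148 = 533 and greater than |385 − 148| = 237.

237 < x < 533 (cm)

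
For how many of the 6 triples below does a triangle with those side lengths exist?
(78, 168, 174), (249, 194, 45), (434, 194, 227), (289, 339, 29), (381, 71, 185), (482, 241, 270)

(78,168,174): 78+168 > 174 → valid
(45,194,249): 45+194 ≤ 249 → not valid
(194,227,434): 194+227 ≤ 434 → not valid
(29,289,339): 29+289 ≤ 339 → not valid
(71,185,381): 71+185 ≤ 381 → not valid
(241,270,482): 241+270 > 482 → valid
2 of the 6 triples form a triangle.

2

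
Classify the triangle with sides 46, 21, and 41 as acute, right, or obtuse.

acute

Compare the square of the longest side to the sum of squares of the other two: 21² + 41² = 2122 > 2116 = 46².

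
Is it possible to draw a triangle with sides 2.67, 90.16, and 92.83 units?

The two shorter sides sum to 92.83, exactly equal to the longest side 92.83.
That gives only a degenerate (flat) triangle — the inequality must be strict.

No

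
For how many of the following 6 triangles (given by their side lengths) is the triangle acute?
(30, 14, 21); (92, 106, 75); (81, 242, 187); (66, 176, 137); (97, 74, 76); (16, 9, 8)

(30,14,21): 14²+21² = 637 < 900 = 30² → obtuse
(92,106,75): 75²+92² = 14089 > 11236 = 106² → acute
(81,242,187): 81²+187² = 41530 < 58564 = 242² → obtuse
(66,176,137): 66²+137² = 23125 < 30976 = 176² → obtuse
(97,74,76): 74²+76² = 11252 > 9409 = 97² → acute
(16,9,8): 8²+9² = 145 < 256 = 16² → obtuse
2 of the 6 are acute.

2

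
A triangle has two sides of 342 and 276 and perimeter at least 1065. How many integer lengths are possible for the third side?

171

Triangle inequality: 66 < x < 618. Perimeter ≥ 1065 gives x ≥ 1065 − 342 − 276 = 447.
So 447 ≤ x < 618; integers 447 through 617: 171 values.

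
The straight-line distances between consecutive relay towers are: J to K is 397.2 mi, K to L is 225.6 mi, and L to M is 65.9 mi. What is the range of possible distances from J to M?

The maximum is all hops collinear in one direction: 397.2 + 225.6 + 65.9 = 688.7.
The longest hop is 397.2; the others sum to 291.5. Folding the others back against it leaves at least 397.2 − 291.5 = 105.7.

105.7 ≤ JM ≤ 688.7 mi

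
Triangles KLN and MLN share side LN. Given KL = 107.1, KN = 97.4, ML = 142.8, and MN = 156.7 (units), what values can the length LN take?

13.9 < LN < 204.5

From triangle KLN: |107.1 − 97.4| < LN < 107.1 + 97.4, i.e. 9.7 < LN < 204.5.
From triangle MLN: 13.9 < LN < 299.5.
Both must hold, so LN lies in the intersection.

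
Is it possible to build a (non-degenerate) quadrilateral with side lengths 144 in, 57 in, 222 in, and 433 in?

No

For a quadrilateral, each side must be shorter than the sum of the others.
Here the longest side is 433, but the remaining 3 sides sum to only 423.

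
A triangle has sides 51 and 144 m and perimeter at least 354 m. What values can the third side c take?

Triangle inequality alone gives 93 < c < 195.
The perimeter condition gives c ≥ 354 − 51 − 144 = 159.
Intersecting the two: 159 ≤ c < 195.

159 ≤ c < 195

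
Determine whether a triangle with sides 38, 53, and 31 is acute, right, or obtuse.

Compare the square of the longest side to the sum of squares of the other two: 31² + 38² = 2405 < 2809 = 53².

obtuse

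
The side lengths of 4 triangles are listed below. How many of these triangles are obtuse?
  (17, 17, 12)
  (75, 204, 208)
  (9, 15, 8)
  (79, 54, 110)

(17,17,12): 12²+17² = 433 > 289 = 17² → acute
(75,204,208): 75²+204² = 47241 > 43264 = 208² → acute
(9,15,8): 8²+9² = 145 < 225 = 15² → obtuse
(79,54,110): 54²+79² = 9157 < 12100 = 110² → obtuse
2 of the 4 are obtuse.

2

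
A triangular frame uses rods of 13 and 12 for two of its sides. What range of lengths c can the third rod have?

1 < c < 25

By the triangle inequality, c must be less than 13 + 12 = 25 and greater than |13 − 12| = 1.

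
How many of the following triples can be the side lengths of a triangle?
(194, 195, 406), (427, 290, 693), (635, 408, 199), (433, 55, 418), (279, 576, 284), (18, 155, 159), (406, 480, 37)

(194,195,406): 194+195 ≤ 406 → not valid
(290,427,693): 290+427 > 693 → valid
(199,408,635): 199+408 ≤ 635 → not valid
(55,418,433): 55+418 > 433 → valid
(279,284,576): 279+284 ≤ 576 → not valid
(18,155,159): 18+155 > 159 → valid
(37,406,480): 37+406 ≤ 480 → not valid
3 of the 7 triples form a triangle.

3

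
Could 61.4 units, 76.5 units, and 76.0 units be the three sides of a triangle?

The longest side is 76.5, and the other two sum to 137.4.
Since 137.4 > 76.5, the triangle inequality holds.

Yes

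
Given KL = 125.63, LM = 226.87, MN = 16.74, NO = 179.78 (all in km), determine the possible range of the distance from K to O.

The maximum is all hops collinear in one direction: 125.63 + 226.87 + 16.74 + 179.78 = 549.02.
The longest hop is 226.87; the others sum to 322.15. Since 226.87 ≤ 322.15, the path can fold back on itself completely, so the minimum distance is 0.

0 ≤ KO ≤ 549.02 km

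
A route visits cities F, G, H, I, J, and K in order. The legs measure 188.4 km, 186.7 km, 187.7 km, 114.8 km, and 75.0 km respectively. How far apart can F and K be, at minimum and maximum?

0 ≤ FK ≤ 752.6 km

The maximum is all hops collinear in one direction: 188.4 + 186.7 + 187.7 + 114.8 + 75.0 = 752.6.
The longest hop is 188.4; the others sum to 564.2. Since 188.4 ≤ 564.2, the path can fold back on itself completely, so the minimum distance is 0.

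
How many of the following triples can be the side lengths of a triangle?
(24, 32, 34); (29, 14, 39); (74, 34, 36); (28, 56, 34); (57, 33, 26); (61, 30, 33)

5

(24,32,34): 24+32 > 34 → valid
(14,29,39): 14+29 > 39 → valid
(34,36,74): 34+36 ≤ 74 → not valid
(28,34,56): 28+34 > 56 → valid
(26,33,57): 26+33 > 57 → valid
(30,33,61): 30+33 > 61 → valid
5 of the 6 triples form a triangle.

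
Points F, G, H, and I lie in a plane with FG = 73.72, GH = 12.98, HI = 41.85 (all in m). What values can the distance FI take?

18.89 ≤ FI ≤ 128.55 m

The maximum is all hops collinear in one direction: 73.72 + 12.98 + 41.85 = 128.55.
The longest hop is 73.72; the others sum to 54.83. Folding the others back against it leaves at least 73.72 − 54.83 = 18.89.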